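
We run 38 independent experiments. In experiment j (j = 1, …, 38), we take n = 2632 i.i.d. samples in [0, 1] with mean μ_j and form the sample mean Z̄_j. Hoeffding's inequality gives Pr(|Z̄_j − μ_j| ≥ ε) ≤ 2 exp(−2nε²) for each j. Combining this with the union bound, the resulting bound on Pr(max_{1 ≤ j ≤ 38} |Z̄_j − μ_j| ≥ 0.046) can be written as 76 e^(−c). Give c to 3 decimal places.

Union bound over the 38 events: Pr(max_{1 ≤ j ≤ 38} |Z̄_j − μ_j| ≥ 0.046) ≤ 38·2·exp(−2nε²) = 76 exp(−2·2632·0.046²).
So c = 2·2632·0.046² = 11.1386.

11.139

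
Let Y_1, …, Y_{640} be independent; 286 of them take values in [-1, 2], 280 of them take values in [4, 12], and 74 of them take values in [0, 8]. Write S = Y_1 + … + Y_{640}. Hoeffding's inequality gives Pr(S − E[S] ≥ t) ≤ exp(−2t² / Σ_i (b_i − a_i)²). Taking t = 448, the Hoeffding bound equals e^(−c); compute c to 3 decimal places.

Σ(b_i − a_i)² = 286·3² + 280·8² + 74·8² = 25230.
c = 2t² / 25230 = 2·448² / 25230 = 15.9099.

15.910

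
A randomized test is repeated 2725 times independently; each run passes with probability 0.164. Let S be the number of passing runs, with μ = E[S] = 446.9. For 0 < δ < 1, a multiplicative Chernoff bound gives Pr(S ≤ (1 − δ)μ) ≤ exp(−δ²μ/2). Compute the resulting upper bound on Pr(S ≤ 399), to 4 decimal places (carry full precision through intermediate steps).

Write 399 = (1 − δ)μ, so δ = 1 − 399/446.9 = 0.1071828…
Then the exponent is δ²μ/2 = (μ − 399)²/(2μ) = 2.567028.
Bound = exp(−2.567028) = 0.07676.

0.0768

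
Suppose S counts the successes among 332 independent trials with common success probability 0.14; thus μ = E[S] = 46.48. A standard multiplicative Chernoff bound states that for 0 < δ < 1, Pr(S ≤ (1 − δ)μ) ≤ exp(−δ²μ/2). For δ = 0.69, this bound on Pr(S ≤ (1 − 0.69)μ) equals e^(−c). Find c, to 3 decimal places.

c = δ²μ/2 = 0.69²·46.48/2 = 11.0646.

11.065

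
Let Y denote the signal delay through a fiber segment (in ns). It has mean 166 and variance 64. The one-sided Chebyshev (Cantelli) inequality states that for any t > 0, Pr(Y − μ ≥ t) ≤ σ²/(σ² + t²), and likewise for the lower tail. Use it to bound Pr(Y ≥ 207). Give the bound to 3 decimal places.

Here σ² = 64 and t = 41, so σ² + t² = 1745.
Cantelli's bound: 64/1745 = 0.0367.

0.037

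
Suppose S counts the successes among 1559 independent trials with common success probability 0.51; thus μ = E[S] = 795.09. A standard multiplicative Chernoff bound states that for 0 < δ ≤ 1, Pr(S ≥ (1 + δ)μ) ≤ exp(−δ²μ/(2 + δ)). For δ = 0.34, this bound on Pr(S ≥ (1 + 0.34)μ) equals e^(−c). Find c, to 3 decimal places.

39.279

c = δ²μ/(2 + δ) = 0.34²·795.09/(2 + 0.34) = 39.2788.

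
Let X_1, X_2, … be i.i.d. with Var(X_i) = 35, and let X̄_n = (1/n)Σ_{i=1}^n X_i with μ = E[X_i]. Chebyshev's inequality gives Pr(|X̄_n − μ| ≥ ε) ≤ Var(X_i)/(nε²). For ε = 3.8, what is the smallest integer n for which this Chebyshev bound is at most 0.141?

18

Require 35/(n·3.8²) ≤ 0.141, i.e. n ≥ 35/(0.141·3.8²) = 17.190.
The smallest integer n is 18.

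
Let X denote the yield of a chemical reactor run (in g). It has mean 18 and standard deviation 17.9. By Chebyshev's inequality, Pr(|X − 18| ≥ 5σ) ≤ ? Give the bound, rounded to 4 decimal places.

0.0400

Chebyshev: Pr(|X − μ| ≥ t) ≤ Var(X)/t².
Var(X) = σ² = 17.9² = 320.41.
t = 5·17.9 = 89.5.
Bound = 320.41 / 8010.25 = 0.0400.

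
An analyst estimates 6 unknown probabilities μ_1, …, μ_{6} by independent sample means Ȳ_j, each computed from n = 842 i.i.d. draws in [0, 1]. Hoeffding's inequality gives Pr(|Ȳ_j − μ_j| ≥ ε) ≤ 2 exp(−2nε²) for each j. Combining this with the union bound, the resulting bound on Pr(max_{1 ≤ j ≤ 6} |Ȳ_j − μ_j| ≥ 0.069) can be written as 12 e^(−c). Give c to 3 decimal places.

8.018

Union bound over the 6 events: Pr(max_{1 ≤ j ≤ 6} |Ȳ_j − μ_j| ≥ 0.069) ≤ 6·2·exp(−2nε²) = 12 exp(−2·842·0.069²).
So c = 2·842·0.069² = 8.0175.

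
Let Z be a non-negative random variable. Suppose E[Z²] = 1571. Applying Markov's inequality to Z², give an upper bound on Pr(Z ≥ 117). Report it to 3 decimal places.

0.115

Since Z ≥ 0, the event {Z ≥ 117} is the same as {Z² ≥ 13689}.
Markov's inequality applied to Z² gives Pr(Z² ≥ 13689) ≤ E[Z²]/13689 = 1571/13689 = 0.1148.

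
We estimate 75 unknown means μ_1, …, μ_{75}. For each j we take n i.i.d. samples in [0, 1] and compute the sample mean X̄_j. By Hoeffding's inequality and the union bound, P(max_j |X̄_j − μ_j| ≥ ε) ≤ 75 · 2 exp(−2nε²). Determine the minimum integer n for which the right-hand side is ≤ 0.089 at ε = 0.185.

Need 2·75·exp(−2nε²) ≤ 0.089, i.e. exp(−2nε²) ≤ 0.089/150.
So 2nε² ≥ ln(150/0.089) = 7.429754.
Hence n ≥ 7.429754/(2·0.185²) = 108.543.
The smallest integer n is 109.

109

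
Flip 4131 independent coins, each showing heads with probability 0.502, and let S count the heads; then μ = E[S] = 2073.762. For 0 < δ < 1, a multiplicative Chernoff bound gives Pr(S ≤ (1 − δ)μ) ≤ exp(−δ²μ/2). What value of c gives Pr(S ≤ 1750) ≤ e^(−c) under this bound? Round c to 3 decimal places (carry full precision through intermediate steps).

Write 1750 = (1 − δ)μ, so δ = 1 − 1750/2073.762 = 0.156123…
Then the exponent is δ²μ/2 = (μ − 1750)²/(2μ) = 25.273352.

25.273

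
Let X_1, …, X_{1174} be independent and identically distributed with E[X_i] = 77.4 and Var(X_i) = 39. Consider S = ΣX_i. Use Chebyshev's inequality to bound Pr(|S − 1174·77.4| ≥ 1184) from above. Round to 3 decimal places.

0.033

Var(S) = n·Var(X_i) = 1174·39 = 45786.
Chebyshev: Pr(|S − 1174·77.4| ≥ 1184) ≤ Var(S)/1184² = 45786/1401856 = 0.0327.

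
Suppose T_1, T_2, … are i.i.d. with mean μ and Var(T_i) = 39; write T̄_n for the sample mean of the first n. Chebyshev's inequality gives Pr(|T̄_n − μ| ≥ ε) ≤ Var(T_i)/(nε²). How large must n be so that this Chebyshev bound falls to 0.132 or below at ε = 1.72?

Require 39/(n·1.72²) ≤ 0.132, i.e. n ≥ 39/(0.132·1.72²) = 99.870.
The smallest integer n is 100.

100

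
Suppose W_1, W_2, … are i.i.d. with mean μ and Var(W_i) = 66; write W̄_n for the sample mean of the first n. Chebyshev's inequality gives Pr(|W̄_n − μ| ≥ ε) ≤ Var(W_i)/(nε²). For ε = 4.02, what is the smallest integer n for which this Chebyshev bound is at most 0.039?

105

Require 66/(n·4.02²) ≤ 0.039, i.e. n ≥ 66/(0.039·4.02²) = 104.719.
The smallest integer n is 105.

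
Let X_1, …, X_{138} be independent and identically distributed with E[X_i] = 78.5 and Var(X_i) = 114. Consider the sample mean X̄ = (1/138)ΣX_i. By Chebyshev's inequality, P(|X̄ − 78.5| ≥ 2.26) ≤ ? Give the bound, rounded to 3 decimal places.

Var(X̄) = Var(X_i)/n = 114/138 = 0.82609.
Chebyshev: P(|X̄ − 78.5| ≥ 2.26) ≤ Var(X̄)/(2.26)² = 114/(138·2.26²) = 0.1617.

0.162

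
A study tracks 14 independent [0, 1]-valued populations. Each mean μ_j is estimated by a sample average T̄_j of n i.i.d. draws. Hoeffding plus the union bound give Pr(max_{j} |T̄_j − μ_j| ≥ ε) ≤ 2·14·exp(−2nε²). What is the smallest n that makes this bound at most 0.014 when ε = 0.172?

Need 2·14·exp(−2nε²) ≤ 0.014, i.e. exp(−2nε²) ≤ 0.014/28.
So 2nε² ≥ ln(28/0.014) = 7.600902.
Hence n ≥ 7.600902/(2·0.172²) = 128.463.
The smallest integer n is 129.

129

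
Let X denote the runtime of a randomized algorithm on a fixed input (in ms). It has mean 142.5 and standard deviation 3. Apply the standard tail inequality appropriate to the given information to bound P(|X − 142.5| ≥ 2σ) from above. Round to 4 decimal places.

Mean and variance are known, so Chebyshev's inequality applies.
Chebyshev: P(|X − μ| ≥ t) ≤ Var(X)/t².
Var(X) = σ² = 3² = 9.
t = 2·3 = 6.
Bound = 9 / 36 = 0.2500.

0.2500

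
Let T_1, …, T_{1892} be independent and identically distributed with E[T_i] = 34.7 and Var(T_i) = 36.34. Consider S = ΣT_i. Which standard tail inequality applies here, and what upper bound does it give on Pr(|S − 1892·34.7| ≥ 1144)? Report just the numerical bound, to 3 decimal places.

With mean and variance of each term known, Chebyshev's inequality bounds the deviation of the sum (or sample mean).
Var(S) = n·Var(T_i) = 1892·36.34 = 68755.28.
Chebyshev: Pr(|S − 1892·34.7| ≥ 1144) ≤ Var(S)/1144² = 68755.28/1308736 = 0.0525.

0.053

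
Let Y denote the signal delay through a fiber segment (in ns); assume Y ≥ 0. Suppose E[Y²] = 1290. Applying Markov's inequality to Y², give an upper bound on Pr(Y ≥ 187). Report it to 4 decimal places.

Since Y ≥ 0, the event {Y ≥ 187} is the same as {Y² ≥ 34969}.
Markov's inequality applied to Y² gives Pr(Y² ≥ 34969) ≤ E[Y²]/34969 = 1290/34969 = 0.0369.

0.0369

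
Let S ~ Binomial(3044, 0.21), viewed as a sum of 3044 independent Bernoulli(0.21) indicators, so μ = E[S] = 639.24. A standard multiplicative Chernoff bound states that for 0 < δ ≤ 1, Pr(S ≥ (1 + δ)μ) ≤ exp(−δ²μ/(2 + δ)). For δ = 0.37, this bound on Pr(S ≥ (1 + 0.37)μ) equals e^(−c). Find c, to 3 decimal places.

36.925

c = δ²μ/(2 + δ) = 0.37²·639.24/(2 + 0.37) = 36.9249.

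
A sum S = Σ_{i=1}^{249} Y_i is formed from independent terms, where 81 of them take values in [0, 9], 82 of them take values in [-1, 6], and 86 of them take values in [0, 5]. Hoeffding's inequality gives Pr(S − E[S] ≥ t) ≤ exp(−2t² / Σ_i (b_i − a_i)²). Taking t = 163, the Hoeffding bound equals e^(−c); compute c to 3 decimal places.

4.175

Σ(b_i − a_i)² = 81·9² + 82·7² + 86·5² = 12729.
c = 2t² / 12729 = 2·163² / 12729 = 4.1746.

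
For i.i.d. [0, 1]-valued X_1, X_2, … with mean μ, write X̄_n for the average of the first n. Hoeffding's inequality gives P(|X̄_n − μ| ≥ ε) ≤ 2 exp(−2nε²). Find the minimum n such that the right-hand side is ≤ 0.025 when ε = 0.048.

951

Require 2·exp(−2nε²) ≤ 0.025, i.e. 2nε² ≥ ln(2/0.025) = 4.382027.
So n ≥ 4.382027 / (2·0.048²) = 950.961.
The smallest integer n is 951.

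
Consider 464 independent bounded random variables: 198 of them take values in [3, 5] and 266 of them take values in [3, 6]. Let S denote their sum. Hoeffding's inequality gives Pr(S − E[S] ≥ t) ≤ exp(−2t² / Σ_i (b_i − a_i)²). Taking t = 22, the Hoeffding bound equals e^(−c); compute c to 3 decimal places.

0.304

Σ(b_i − a_i)² = 198·2² + 266·3² = 3186.
c = 2t² / 3186 = 2·22² / 3186 = 0.3038.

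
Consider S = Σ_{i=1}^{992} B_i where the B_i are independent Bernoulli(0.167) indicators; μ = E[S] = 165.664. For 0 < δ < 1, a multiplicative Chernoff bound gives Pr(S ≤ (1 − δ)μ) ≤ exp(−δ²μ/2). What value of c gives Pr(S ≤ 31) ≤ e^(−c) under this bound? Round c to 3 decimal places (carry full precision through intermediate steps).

Write 31 = (1 − δ)μ, so δ = 1 − 31/165.664 = 0.8128743…
Then the exponent is δ²μ/2 = (μ − 31)²/(2μ) = 54.732449.

54.732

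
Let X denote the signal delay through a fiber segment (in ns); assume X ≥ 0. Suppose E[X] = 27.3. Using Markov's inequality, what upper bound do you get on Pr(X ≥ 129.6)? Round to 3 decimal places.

Markov's inequality: for a non-negative random variable, Pr(X ≥ a) ≤ E[X]/a.
Here E[X] = 27.3 and a = 129.6, so the bound is 27.3/129.6 = 0.2106.

0.211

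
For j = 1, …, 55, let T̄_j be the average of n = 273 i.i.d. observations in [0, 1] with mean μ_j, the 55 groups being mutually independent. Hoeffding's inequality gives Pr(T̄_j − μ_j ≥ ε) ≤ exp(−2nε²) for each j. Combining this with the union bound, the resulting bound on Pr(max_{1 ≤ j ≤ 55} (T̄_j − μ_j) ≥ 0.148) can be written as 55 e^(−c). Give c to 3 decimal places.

11.960

Union bound over the 55 events: Pr(max_{1 ≤ j ≤ 55} (T̄_j − μ_j) ≥ 0.148) ≤ 55·exp(−2nε²) = 55 exp(−2·273·0.148²).
So c = 2·273·0.148² = 11.9596.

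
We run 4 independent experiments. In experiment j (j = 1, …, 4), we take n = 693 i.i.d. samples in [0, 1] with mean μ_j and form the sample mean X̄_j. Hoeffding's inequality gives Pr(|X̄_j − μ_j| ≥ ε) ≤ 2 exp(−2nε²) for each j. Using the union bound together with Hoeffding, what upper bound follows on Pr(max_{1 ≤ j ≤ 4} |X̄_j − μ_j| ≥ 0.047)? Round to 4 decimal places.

Per-experiment Hoeffding bound: 2·exp(−2·693·0.047²) = 2·exp(−3.06167) = 0.093619.
Union bound over 4 events: 4·0.093619 = 0.37447.

0.3745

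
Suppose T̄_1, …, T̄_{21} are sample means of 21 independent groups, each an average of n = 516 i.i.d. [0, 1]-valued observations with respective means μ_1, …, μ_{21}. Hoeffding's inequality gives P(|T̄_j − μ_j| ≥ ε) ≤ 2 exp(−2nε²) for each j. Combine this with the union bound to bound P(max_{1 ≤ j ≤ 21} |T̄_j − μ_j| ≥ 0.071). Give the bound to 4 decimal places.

0.2312

Per-experiment Hoeffding bound: 2·exp(−2·516·0.071²) = 2·exp(−5.20231) = 0.011008.
Union bound over 21 events: 21·0.011008 = 0.23116.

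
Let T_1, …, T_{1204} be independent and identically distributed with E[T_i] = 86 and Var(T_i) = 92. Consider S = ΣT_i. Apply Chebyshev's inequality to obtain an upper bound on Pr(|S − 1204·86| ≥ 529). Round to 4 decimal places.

0.3958

Var(S) = n·Var(T_i) = 1204·92 = 110768.
Chebyshev: Pr(|S − 1204·86| ≥ 529) ≤ Var(S)/529² = 110768/279841 = 0.3958.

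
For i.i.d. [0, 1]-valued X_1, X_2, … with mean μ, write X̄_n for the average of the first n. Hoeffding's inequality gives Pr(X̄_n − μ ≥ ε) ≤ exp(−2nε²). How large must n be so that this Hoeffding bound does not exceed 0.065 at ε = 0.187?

Require exp(−2nε²) ≤ 0.065, i.e. 2nε² ≥ ln(1/0.065) = 2.733368.
So n ≥ 2.733368 / (2·0.187²) = 39.083.
The smallest integer n is 40.

40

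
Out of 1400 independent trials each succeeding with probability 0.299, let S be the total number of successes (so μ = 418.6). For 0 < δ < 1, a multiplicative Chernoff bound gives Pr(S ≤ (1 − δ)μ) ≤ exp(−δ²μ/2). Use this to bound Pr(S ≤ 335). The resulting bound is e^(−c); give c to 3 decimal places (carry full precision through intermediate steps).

8.348

Write 335 = (1 − δ)μ, so δ = 1 − 335/418.6 = 0.1997133…
Then the exponent is δ²μ/2 = (μ − 335)²/(2μ) = 8.348017.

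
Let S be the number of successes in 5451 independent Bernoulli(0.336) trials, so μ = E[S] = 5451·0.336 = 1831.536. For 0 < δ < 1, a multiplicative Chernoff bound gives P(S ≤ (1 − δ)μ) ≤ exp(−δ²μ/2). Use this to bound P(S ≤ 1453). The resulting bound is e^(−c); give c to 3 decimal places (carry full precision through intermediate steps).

39.117

Write 1453 = (1 − δ)μ, so δ = 1 − 1453/1831.536 = 0.2066768…
Then the exponent is δ²μ/2 = (μ − 1453)²/(2μ) = 39.117305.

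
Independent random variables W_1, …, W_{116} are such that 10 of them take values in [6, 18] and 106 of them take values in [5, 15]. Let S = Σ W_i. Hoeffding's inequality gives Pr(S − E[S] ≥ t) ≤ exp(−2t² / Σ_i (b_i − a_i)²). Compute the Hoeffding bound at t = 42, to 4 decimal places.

Σ(b_i − a_i)² = 10·12² + 106·10² = 12040.
Exponent = 2·42² / 12040 = 0.29302.
Bound = exp(−0.29302) = 0.74600.

0.7460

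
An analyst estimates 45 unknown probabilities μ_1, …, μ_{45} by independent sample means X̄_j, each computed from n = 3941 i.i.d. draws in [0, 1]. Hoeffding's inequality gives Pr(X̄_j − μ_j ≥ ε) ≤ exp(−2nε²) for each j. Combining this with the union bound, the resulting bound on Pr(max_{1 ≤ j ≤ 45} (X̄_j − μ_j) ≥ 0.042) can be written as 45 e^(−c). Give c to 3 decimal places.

13.904

Union bound over the 45 events: Pr(max_{1 ≤ j ≤ 45} (X̄_j − μ_j) ≥ 0.042) ≤ 45·exp(−2nε²) = 45 exp(−2·3941·0.042²).
So c = 2·3941·0.042² = 13.9038.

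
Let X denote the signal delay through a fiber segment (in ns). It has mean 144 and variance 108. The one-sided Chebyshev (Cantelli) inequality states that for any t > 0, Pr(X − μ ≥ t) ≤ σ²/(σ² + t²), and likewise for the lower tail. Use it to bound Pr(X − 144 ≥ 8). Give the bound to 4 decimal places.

0.6279

Here σ² = 108 and t = 8, so σ² + t² = 172.
Cantelli's bound: 108/172 = 0.6279.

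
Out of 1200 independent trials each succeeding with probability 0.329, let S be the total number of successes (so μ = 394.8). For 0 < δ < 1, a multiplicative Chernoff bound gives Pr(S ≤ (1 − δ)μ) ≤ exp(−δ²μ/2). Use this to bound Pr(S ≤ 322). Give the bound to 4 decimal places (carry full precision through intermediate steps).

Write 322 = (1 − δ)μ, so δ = 1 − 322/394.8 = 0.1843972…
Then the exponent is δ²μ/2 = (μ − 322)²/(2μ) = 6.712057.
Bound = exp(−6.712057) = 0.00122.

0.0012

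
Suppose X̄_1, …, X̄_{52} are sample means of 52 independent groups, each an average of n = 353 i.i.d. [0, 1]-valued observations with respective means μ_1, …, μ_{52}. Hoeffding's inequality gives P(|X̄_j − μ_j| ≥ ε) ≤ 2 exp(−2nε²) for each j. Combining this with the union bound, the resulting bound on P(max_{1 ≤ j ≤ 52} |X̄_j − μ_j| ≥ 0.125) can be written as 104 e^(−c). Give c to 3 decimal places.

11.031

Union bound over the 52 events: P(max_{1 ≤ j ≤ 52} |X̄_j − μ_j| ≥ 0.125) ≤ 52·2·exp(−2nε²) = 104 exp(−2·353·0.125²).
So c = 2·353·0.125² = 11.0312.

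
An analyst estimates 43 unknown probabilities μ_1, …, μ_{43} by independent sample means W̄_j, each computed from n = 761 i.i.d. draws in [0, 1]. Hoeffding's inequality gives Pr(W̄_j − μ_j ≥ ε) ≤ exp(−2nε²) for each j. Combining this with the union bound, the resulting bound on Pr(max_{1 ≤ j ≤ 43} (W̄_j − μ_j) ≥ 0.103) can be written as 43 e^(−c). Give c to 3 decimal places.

Union bound over the 43 events: Pr(max_{1 ≤ j ≤ 43} (W̄_j − μ_j) ≥ 0.103) ≤ 43·exp(−2nε²) = 43 exp(−2·761·0.103²).
So c = 2·761·0.103² = 16.1469.

16.147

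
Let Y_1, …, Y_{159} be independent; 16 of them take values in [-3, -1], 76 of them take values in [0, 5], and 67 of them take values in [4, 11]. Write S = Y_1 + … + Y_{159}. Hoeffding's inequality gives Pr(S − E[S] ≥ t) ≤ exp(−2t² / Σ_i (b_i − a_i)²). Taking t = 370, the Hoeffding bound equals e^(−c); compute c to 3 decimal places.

Σ(b_i − a_i)² = 16·2² + 76·5² + 67·7² = 5247.
c = 2t² / 5247 = 2·370² / 5247 = 52.1822.

52.182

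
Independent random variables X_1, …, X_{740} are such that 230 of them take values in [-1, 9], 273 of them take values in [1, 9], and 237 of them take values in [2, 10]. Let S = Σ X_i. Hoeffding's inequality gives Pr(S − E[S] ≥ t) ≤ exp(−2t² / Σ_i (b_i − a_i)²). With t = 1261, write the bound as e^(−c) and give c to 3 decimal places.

Σ(b_i − a_i)² = 230·10² + 273·8² + 237·8² = 55640.
c = 2t² / 55640 = 2·1261² / 55640 = 57.1575.

57.157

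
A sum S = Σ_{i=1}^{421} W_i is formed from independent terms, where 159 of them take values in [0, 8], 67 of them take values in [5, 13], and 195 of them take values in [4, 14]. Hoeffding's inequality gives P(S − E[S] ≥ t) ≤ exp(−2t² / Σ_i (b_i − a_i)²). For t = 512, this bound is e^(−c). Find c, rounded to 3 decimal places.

Σ(b_i − a_i)² = 159·8² + 67·8² + 195·10² = 33964.
c = 2t² / 33964 = 2·512² / 33964 = 15.4366.

15.437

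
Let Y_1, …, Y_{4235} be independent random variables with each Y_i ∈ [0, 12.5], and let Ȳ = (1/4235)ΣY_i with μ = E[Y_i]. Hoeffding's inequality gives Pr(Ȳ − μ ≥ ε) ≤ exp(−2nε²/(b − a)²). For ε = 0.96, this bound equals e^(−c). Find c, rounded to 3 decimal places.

c = 2nε²/(b − a)² = 2·4235·0.96² / 12.5² = 49.9581.

49.958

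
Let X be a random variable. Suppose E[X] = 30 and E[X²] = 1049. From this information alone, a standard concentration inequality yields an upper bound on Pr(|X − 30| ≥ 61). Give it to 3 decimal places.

The first two moments determine the variance, so Chebyshev's inequality is the sharpest standard bound available.
Var(X) = E[X²] − (E[X])² = 1049 − 900 = 149.
Chebyshev's inequality: Pr(|X − μ| ≥ t) ≤ Var(X)/t² = 149/3721 = 0.0400.

0.040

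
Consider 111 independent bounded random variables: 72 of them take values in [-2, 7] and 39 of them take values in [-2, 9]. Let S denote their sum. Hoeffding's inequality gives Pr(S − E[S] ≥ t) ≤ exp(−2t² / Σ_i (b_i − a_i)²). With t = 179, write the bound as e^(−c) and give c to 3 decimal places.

6.074

Σ(b_i − a_i)² = 72·9² + 39·11² = 10551.
c = 2t² / 10551 = 2·179² / 10551 = 6.0735.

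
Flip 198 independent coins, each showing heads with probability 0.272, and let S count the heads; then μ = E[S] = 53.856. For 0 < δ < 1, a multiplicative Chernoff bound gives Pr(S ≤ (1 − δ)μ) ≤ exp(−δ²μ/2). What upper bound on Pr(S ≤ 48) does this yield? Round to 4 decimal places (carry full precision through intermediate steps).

0.7273

Write 48 = (1 − δ)μ, so δ = 1 − 48/53.856 = 0.1087344…
Then the exponent is δ²μ/2 = (μ − 48)²/(2μ) = 0.318374.
Bound = exp(−0.318374) = 0.72733.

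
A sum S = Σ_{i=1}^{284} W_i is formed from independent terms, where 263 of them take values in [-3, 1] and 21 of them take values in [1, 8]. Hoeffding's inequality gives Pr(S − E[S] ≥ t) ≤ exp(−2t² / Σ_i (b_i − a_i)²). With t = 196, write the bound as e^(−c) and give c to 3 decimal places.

14.671

Σ(b_i − a_i)² = 263·4² + 21·7² = 5237.
c = 2t² / 5237 = 2·196² / 5237 = 14.6710.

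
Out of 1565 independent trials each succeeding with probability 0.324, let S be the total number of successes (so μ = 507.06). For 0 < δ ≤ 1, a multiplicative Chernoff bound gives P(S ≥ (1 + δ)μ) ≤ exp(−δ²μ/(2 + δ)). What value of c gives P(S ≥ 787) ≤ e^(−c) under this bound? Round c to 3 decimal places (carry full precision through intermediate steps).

60.559

Write 787 = (1 + δ)μ, so δ = 787/507.06 − 1 = 0.5520846…
Then the exponent is δ²μ/(2 + δ) = (787 − μ)² / (μ·(2 + δ)) = 60.558555.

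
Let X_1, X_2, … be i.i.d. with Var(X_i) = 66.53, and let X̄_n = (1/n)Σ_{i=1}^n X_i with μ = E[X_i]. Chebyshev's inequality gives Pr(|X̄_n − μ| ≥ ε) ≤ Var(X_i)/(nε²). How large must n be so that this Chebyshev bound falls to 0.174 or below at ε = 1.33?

Require 66.53/(n·1.33²) ≤ 0.174, i.e. n ≥ 66.53/(0.174·1.33²) = 216.155.
The smallest integer n is 217.

217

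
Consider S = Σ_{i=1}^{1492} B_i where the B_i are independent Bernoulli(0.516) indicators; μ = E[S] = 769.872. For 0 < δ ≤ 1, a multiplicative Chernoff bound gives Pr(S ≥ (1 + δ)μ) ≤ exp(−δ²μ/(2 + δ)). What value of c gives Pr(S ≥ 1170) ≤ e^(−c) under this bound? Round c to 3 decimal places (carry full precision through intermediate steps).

82.532

Write 1170 = (1 + δ)μ, so δ = 1170/769.872 − 1 = 0.5197332…
Then the exponent is δ²μ/(2 + δ) = (1170 − μ)² / (μ·(2 + δ)) = 82.532464.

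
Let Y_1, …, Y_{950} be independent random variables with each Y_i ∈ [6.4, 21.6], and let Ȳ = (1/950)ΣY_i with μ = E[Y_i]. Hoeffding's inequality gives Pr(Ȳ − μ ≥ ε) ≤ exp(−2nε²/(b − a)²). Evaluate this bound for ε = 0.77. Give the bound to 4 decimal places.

0.0076

Exponent: 2nε²/(b − a)² = 2·950·0.77² / 15.2² = 4.87582.
Bound = exp(−4.87582) = 0.00763.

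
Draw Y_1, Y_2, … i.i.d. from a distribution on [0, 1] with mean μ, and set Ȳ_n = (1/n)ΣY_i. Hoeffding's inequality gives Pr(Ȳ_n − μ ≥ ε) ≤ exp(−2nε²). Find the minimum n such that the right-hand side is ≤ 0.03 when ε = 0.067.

391

Require exp(−2nε²) ≤ 0.03, i.e. 2nε² ≥ ln(1/0.03) = 3.506558.
So n ≥ 3.506558 / (2·0.067²) = 390.572.
The smallest integer n is 391.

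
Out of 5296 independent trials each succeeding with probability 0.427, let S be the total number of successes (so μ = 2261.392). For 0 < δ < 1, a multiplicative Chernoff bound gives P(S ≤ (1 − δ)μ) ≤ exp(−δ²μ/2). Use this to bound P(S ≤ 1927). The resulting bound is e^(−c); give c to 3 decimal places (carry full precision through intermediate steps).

24.723

Write 1927 = (1 − δ)μ, so δ = 1 − 1927/2261.392 = 0.14787…
Then the exponent is δ²μ/2 = (μ − 1927)²/(2μ) = 24.723270.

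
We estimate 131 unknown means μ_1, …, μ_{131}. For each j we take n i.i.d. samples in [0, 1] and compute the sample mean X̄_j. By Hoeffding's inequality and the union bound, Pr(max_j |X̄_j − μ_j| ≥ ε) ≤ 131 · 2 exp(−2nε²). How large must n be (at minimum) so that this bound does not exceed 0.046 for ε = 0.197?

Need 2·131·exp(−2nε²) ≤ 0.046, i.e. exp(−2nε²) ≤ 0.046/262.
So 2nε² ≥ ln(262/0.046) = 8.647458.
Hence n ≥ 8.647458/(2·0.197²) = 111.410.
The smallest integer n is 112.

112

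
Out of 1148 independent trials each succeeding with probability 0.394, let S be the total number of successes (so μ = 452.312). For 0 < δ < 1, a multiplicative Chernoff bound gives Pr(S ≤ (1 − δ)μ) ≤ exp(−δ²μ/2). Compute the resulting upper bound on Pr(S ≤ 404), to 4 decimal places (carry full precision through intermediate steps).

0.0758

Write 404 = (1 − δ)μ, so δ = 1 − 404/452.312 = 0.1068112…
Then the exponent is δ²μ/2 = (μ − 404)²/(2μ) = 2.580132.
Bound = exp(−2.580132) = 0.07576.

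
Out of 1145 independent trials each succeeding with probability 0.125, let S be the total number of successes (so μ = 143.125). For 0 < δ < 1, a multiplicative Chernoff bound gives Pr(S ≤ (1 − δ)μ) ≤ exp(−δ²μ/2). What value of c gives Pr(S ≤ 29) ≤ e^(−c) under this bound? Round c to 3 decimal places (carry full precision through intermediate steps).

Write 29 = (1 − δ)μ, so δ = 1 − 29/143.125 = 0.7973799…
Then the exponent is δ²μ/2 = (μ − 29)²/(2μ) = 45.500491.

45.500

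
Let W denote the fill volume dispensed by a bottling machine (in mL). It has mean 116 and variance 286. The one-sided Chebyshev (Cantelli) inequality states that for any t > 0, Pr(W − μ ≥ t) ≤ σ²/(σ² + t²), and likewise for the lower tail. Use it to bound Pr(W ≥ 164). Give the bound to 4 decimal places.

Here σ² = 286 and t = 48, so σ² + t² = 2590.
Cantelli's bound: 286/2590 = 0.1104.

0.1104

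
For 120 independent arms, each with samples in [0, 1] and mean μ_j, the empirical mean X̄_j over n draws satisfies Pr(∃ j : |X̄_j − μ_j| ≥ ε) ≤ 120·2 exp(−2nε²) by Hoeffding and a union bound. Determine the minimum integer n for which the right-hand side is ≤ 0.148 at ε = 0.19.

Need 2·120·exp(−2nε²) ≤ 0.148, i.e. exp(−2nε²) ≤ 0.148/240.
So 2nε² ≥ ln(240/0.148) = 7.391182.
Hence n ≥ 7.391182/(2·0.19²) = 102.371.
The smallest integer n is 103.

103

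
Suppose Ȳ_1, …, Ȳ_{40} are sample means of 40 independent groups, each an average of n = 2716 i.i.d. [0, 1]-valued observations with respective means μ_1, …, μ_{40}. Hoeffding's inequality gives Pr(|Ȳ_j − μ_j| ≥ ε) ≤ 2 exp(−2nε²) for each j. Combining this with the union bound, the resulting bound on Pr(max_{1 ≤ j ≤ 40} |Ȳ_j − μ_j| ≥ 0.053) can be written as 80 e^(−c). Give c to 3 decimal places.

15.258

Union bound over the 40 events: Pr(max_{1 ≤ j ≤ 40} |Ȳ_j − μ_j| ≥ 0.053) ≤ 40·2·exp(−2nε²) = 80 exp(−2·2716·0.053²).
So c = 2·2716·0.053² = 15.2585.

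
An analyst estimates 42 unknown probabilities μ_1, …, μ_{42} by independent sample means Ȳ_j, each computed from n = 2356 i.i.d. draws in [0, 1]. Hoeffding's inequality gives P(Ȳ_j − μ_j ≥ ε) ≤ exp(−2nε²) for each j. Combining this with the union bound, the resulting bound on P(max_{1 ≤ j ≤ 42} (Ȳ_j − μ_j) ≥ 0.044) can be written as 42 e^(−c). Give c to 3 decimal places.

9.122

Union bound over the 42 events: P(max_{1 ≤ j ≤ 42} (Ȳ_j − μ_j) ≥ 0.044) ≤ 42·exp(−2nε²) = 42 exp(−2·2356·0.044²).
So c = 2·2356·0.044² = 9.1224.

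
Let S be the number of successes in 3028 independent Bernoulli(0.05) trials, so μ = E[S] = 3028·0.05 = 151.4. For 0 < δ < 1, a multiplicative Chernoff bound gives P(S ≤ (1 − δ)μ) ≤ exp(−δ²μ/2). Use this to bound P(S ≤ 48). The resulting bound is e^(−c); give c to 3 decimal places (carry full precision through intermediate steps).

Write 48 = (1 − δ)μ, so δ = 1 − 48/151.4 = 0.682959…
Then the exponent is δ²μ/2 = (μ − 48)²/(2μ) = 35.308983.

35.309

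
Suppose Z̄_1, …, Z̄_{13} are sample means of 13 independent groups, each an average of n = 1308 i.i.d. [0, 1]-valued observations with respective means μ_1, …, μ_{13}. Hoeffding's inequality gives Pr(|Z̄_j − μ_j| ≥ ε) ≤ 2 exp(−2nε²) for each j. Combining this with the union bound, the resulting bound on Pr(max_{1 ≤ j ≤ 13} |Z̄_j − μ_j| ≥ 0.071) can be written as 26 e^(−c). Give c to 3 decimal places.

13.187

Union bound over the 13 events: Pr(max_{1 ≤ j ≤ 13} |Z̄_j − μ_j| ≥ 0.071) ≤ 13·2·exp(−2nε²) = 26 exp(−2·1308·0.071²).
So c = 2·1308·0.071² = 13.1873.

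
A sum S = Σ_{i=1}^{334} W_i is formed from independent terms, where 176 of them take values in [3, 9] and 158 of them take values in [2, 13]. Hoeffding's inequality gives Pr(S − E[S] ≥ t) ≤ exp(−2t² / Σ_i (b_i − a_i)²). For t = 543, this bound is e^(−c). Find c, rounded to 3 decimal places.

23.167

Σ(b_i − a_i)² = 176·6² + 158·11² = 25454.
c = 2t² / 25454 = 2·543² / 25454 = 23.1672.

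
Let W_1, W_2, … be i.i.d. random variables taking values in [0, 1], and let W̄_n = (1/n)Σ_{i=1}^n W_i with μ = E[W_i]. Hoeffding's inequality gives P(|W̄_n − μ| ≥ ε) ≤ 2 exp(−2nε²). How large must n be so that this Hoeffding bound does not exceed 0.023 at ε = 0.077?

Require 2·exp(−2nε²) ≤ 0.023, i.e. 2nε² ≥ ln(2/0.023) = 4.465408.
So n ≥ 4.465408 / (2·0.077²) = 376.573.
The smallest integer n is 377.

377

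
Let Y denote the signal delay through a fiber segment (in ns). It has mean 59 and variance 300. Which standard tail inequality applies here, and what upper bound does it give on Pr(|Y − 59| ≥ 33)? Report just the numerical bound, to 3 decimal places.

0.275

Mean and variance are known, so Chebyshev's inequality applies.
Chebyshev: Pr(|Y − μ| ≥ t) ≤ Var(Y)/t².
Bound = 300 / 1089 = 0.2755.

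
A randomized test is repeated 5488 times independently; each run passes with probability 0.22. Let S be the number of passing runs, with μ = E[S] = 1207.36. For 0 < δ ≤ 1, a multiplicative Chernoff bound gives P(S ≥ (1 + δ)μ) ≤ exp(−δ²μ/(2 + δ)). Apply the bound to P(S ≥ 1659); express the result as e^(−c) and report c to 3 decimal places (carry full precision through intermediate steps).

71.163

Write 1659 = (1 + δ)μ, so δ = 1659/1207.36 − 1 = 0.3740724…
Then the exponent is δ²μ/(2 + δ) = (1659 − μ)² / (μ·(2 + δ)) = 71.162970.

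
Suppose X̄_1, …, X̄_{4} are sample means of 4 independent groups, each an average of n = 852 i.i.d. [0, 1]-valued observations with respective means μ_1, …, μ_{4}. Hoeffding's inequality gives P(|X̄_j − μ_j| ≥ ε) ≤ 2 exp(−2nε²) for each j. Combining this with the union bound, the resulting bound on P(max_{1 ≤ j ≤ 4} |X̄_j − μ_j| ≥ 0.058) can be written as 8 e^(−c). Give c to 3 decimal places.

5.732

Union bound over the 4 events: P(max_{1 ≤ j ≤ 4} |X̄_j − μ_j| ≥ 0.058) ≤ 4·2·exp(−2nε²) = 8 exp(−2·852·0.058²).
So c = 2·852·0.058² = 5.7323.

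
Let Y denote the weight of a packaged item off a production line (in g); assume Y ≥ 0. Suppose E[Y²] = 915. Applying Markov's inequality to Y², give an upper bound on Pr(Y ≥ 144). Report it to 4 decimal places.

Since Y ≥ 0, the event {Y ≥ 144} is the same as {Y² ≥ 20736}.
Markov's inequality applied to Y² gives Pr(Y² ≥ 20736) ≤ E[Y²]/20736 = 915/20736 = 0.0441.

0.0441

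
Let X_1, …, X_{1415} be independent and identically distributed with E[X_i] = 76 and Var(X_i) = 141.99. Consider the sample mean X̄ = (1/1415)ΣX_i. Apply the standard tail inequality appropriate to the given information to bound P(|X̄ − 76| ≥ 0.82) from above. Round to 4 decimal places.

0.1492

With mean and variance of each term known, Chebyshev's inequality bounds the deviation of the sum (or sample mean).
Var(X̄) = Var(X_i)/n = 141.99/1415 = 0.10035.
Chebyshev: P(|X̄ − 76| ≥ 0.82) ≤ Var(X̄)/(0.82)² = 141.99/(1415·0.82²) = 0.1492.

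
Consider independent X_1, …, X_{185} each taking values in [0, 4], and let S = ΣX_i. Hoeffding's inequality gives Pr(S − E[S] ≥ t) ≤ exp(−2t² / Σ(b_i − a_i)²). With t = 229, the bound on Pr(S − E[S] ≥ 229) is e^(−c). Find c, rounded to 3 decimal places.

35.433

Σ(b_i − a_i)² = 185·(4)² = 2960.
c = 2t²/2960 = 2·229²/2960 = 35.4331.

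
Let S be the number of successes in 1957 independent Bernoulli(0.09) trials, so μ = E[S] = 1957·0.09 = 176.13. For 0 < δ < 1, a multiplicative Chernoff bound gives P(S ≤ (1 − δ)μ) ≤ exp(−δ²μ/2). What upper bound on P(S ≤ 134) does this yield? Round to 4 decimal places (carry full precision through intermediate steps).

0.0065

Write 134 = (1 − δ)μ, so δ = 1 − 134/176.13 = 0.2391983…
Then the exponent is δ²μ/2 = (μ − 134)²/(2μ) = 5.038713.
Bound = exp(−5.038713) = 0.00648.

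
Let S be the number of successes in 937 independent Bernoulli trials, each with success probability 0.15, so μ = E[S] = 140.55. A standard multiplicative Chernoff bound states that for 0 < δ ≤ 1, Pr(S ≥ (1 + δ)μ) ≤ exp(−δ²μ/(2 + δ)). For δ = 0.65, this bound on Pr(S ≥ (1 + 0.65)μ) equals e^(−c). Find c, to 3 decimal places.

c = δ²μ/(2 + δ) = 0.65²·140.55/(2 + 0.65) = 22.4084.

22.408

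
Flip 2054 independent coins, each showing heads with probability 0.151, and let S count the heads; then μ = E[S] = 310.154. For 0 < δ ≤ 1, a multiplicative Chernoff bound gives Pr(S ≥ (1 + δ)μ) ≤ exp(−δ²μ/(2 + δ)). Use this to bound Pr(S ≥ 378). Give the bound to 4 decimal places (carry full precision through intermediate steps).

0.0012

Write 378 = (1 + δ)μ, so δ = 378/310.154 − 1 = 0.2187494…
Then the exponent is δ²μ/(2 + δ) = (378 − μ)² / (μ·(2 + δ)) = 6.689026.
Bound = exp(−6.689026) = 0.00124.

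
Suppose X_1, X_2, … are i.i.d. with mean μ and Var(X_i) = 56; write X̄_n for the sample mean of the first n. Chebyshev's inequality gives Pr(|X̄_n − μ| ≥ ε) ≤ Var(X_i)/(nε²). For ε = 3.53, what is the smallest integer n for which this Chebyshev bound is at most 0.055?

Require 56/(n·3.53²) ≤ 0.055, i.e. n ≥ 56/(0.055·3.53²) = 81.710.
The smallest integer n is 82.

82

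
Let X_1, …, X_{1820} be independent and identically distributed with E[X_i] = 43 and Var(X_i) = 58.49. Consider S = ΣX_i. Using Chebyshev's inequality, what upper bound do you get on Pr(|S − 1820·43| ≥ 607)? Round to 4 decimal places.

0.2889

Var(S) = n·Var(X_i) = 1820·58.49 = 106451.8.
Chebyshev: Pr(|S − 1820·43| ≥ 607) ≤ Var(S)/607² = 106451.8/368449 = 0.2889.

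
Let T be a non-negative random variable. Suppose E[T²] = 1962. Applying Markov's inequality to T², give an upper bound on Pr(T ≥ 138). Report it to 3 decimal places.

Since T ≥ 0, the event {T ≥ 138} is the same as {T² ≥ 19044}.
Markov's inequality applied to T² gives Pr(T² ≥ 19044) ≤ E[T²]/19044 = 1962/19044 = 0.1030.

0.103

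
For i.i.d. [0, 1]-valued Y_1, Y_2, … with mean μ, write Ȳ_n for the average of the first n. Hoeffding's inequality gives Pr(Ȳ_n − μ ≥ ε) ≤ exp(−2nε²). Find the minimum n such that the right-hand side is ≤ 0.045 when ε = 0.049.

646

Require exp(−2nε²) ≤ 0.045, i.e. 2nε² ≥ ln(1/0.045) = 3.101093.
So n ≥ 3.101093 / (2·0.049²) = 645.792.
The smallest integer n is 646.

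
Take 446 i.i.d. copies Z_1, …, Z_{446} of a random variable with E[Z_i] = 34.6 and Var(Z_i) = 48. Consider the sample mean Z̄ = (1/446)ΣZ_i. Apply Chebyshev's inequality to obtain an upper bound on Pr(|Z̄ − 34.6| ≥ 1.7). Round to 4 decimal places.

Var(Z̄) = Var(Z_i)/n = 48/446 = 0.10762.
Chebyshev: Pr(|Z̄ − 34.6| ≥ 1.7) ≤ Var(Z̄)/(1.7)² = 48/(446·1.7²) = 0.0372.

0.0372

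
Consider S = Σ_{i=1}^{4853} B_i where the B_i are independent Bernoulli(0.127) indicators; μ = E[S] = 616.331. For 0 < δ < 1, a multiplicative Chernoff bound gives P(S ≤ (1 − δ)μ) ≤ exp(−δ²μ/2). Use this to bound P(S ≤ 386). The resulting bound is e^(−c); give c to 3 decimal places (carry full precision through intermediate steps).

Write 386 = (1 − δ)μ, so δ = 1 − 386/616.331 = 0.3737132…
Then the exponent is δ²μ/2 = (μ − 386)²/(2μ) = 43.038862.

43.039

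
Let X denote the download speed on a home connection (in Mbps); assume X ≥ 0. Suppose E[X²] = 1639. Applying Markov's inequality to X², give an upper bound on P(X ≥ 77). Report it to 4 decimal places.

0.2764

Since X ≥ 0, the event {X ≥ 77} is the same as {X² ≥ 5929}.
Markov's inequality applied to X² gives P(X² ≥ 5929) ≤ E[X²]/5929 = 1639/5929 = 0.2764.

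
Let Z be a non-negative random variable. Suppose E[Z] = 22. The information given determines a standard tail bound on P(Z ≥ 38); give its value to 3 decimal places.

Only the mean of a non-negative variable is known, so Markov's inequality is the applicable tail bound.
Markov's inequality: for a non-negative random variable, P(Z ≥ a) ≤ E[Z]/a.
Here E[Z] = 22 and a = 38, so the bound is 22/38 = 0.5789.

0.579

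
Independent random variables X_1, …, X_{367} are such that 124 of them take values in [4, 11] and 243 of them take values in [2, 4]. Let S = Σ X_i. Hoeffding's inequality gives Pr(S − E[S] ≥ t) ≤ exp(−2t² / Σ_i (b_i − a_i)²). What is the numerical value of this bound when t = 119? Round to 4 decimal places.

0.0180

Σ(b_i − a_i)² = 124·7² + 243·2² = 7048.
Exponent = 2·119² / 7048 = 4.01844.
Bound = exp(−4.01844) = 0.01798.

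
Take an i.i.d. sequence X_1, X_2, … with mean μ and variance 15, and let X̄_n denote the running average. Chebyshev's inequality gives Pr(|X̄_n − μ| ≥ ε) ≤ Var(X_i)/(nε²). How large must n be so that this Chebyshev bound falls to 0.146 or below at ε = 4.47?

6

Require 15/(n·4.47²) ≤ 0.146, i.e. n ≥ 15/(0.146·4.47²) = 5.142.
The smallest integer n is 6.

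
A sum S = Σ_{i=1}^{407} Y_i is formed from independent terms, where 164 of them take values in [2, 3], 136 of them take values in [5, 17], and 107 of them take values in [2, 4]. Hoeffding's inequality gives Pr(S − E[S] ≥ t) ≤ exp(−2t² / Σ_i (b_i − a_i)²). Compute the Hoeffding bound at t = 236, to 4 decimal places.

Σ(b_i − a_i)² = 164·1² + 136·12² + 107·2² = 20176.
Exponent = 2·236² / 20176 = 5.52102.
Bound = exp(−5.52102) = 0.00400.

0.0040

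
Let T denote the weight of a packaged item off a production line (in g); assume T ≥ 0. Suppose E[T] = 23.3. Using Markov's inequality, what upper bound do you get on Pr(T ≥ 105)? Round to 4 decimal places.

Markov's inequality: for a non-negative random variable, Pr(T ≥ a) ≤ E[T]/a.
Here E[T] = 23.3 and a = 105, so the bound is 23.3/105 = 0.2219.

0.2219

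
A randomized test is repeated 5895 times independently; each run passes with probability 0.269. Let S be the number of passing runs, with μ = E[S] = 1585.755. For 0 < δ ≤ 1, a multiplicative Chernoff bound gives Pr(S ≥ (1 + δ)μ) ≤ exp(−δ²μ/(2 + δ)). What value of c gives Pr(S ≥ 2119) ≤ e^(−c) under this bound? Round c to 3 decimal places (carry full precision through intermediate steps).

76.753

Write 2119 = (1 + δ)μ, so δ = 2119/1585.755 − 1 = 0.336272…
Then the exponent is δ²μ/(2 + δ) = (2119 − μ)² / (μ·(2 + δ)) = 76.752776.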